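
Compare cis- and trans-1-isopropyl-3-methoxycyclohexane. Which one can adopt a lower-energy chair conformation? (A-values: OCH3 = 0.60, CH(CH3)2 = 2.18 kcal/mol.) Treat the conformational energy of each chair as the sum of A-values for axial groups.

At 1,3 positions (parity same): cis → (e,e or a,a); trans → (a,e or e,a).
Best chair for cis: E = 0.00 kcal/mol; best chair for trans: E = 0.60 kcal/mol.
The cis isomer is lower by 0.60 kcal/mol.

cis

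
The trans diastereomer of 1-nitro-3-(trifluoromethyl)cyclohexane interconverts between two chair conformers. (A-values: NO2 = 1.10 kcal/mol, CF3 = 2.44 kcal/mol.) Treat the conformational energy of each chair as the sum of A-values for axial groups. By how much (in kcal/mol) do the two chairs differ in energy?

C1 and C3 have the same parity, so for the trans isomer the two substituents are one axial and one equatorial in each chair.
Chair I (nitro axial, trifluoromethyl equatorial): E = 1.10 kcal/mol.
Chair II (nitro equatorial, trifluoromethyl axial): E = 2.44 kcal/mol.
ΔE = 2.44 − 1.10 = 1.34 kcal/mol; chair I is more stable.

1.34 kcal/mol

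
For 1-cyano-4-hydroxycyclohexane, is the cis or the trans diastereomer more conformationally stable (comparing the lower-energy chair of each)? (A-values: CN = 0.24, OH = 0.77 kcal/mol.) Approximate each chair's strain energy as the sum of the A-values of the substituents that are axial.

At 1,4 positions (parity opposite): cis → (a,e or e,a); trans → (e,e or a,a).
Best chair for cis: E = 0.24 kcal/mol; best chair for trans: E = 0.00 kcal/mol.
The trans isomer is lower by 0.24 kcal/mol.

trans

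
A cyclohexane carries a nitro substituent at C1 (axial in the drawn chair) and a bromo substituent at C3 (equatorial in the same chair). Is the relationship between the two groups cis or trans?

C1 and C3 have the same parity, so their axial bonds point in the same direction.
With same-parity carbons, two substituents on the same face are both axial or both equatorial; opposite faces give one of each.
Here the groups are axial/equatorial → opposite face → trans.

trans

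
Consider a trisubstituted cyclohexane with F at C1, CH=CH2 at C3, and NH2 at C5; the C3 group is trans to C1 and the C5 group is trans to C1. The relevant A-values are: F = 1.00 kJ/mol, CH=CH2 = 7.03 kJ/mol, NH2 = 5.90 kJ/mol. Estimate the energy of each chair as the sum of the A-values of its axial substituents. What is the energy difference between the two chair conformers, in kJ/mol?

Chair I (fluoro axial, vinyl equatorial, amino equatorial): E = 1.00 kJ/mol.
Chair II (fluoro equatorial, vinyl axial, amino axial): E = 12.93 kJ/mol.
ΔE = 12.93 − 1.00 = 11.93 kJ/mol; chair I is more stable.

11.93 kJ/mol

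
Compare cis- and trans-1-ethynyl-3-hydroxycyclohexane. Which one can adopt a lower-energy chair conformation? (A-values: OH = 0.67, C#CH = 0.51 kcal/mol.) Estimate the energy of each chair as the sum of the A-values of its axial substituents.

At 1,3 positions (parity same): cis → (e,e or a,a); trans → (a,e or e,a).
Best chair for cis: E = 0.00 kcal/mol; best chair for trans: E = 0.51 kcal/mol.
The cis isomer is lower by 0.51 kcal/mol.

cis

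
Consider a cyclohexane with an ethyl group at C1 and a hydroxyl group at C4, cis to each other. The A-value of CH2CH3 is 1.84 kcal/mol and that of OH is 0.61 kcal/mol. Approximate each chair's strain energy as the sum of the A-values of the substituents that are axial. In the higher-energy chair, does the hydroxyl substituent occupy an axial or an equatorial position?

equatorial

C1 and C4 have opposite parity, so for the cis isomer the two substituents are one axial and one equatorial in each chair.
Chair I (ethyl axial, hydroxyl equatorial): E = 1.84 kcal/mol.
Chair II (ethyl equatorial, hydroxyl axial): E = 0.61 kcal/mol.
Chair I is the less stable (higher-energy) conformer, and in that chair the hydroxyl group is equatorial.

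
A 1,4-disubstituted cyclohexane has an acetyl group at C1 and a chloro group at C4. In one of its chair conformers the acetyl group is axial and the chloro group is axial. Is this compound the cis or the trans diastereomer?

trans

C1 and C4 have opposite parity, so their axial bonds point in opposite directions.
With opposite-parity carbons, two substituents on the same face are one axial and one equatorial; opposite faces give both axial or both equatorial.
Here the groups are axial/axial → opposite face → trans.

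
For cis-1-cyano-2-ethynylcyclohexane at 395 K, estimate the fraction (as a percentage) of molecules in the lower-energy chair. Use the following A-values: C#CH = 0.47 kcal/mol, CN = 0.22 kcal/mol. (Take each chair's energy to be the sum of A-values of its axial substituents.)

C1 and C2 have opposite parity, so for the cis isomer the two substituents are one axial and one equatorial in each chair.
Chair I (ethynyl axial, cyano equatorial): E = 0.47 kcal/mol; chair II (ethynyl equatorial, cyano axial): E = 0.22 kcal/mol.
ΔG = 0.25 kcal/mol between the two chairs.
K = exp(ΔG/RT) with R = 1.987×10⁻³ kcal mol⁻¹ K⁻¹ and T = 395 K gives K ≈ 1.38.
Fraction in the lower-energy chair = K/(K+1) = 57.9%.

57.9%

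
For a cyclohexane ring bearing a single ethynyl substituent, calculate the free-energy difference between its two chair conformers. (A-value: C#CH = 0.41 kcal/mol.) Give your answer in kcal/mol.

A monosubstituted cyclohexane has one chair with the ethynyl group axial (E = A = 0.41 kcal/mol) and one with it equatorial (E = 0).
ΔE = 0.41 − 0 = 0.41 kcal/mol.

0.41 kcal/mol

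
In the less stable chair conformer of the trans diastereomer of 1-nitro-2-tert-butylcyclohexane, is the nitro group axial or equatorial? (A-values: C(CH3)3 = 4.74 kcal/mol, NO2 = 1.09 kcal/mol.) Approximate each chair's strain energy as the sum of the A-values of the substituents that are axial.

axial

C1 and C2 have opposite parity, so for the trans isomer the two substituents are e,e in one chair and a,a in the other.
Chair I (tert-butyl axial, nitro axial): E = 5.83 kcal/mol.
Chair II (tert-butyl equatorial, nitro equatorial): E = 0.00 kcal/mol.
Chair I is the less stable (higher-energy) conformer, and in that chair the nitro group is axial.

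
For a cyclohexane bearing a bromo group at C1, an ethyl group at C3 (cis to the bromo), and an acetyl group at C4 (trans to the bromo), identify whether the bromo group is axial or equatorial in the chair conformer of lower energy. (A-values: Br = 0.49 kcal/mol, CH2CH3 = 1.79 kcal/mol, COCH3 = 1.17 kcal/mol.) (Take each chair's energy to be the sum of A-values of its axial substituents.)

Chair I (bromo axial, ethyl axial, acetyl axial): E = 3.45 kcal/mol.
Chair II (bromo equatorial, ethyl equatorial, acetyl equatorial): E = 0.00 kcal/mol.
Chair II is the more stable (lower-energy) conformer, and in that chair the bromo group is equatorial.

equatorial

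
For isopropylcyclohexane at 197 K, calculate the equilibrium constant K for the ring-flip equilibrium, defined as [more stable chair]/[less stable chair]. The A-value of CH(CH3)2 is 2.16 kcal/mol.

K ≈ 249

One chair has the isopropyl group axial (E = 2.16 kcal/mol) and the other has it equatorial (E = 0).
ΔG = 2.16 kcal/mol between the two chairs.
K = exp(ΔG/RT) with R = 1.987×10⁻³ kcal mol⁻¹ K⁻¹ and T = 197 K gives K ≈ 249.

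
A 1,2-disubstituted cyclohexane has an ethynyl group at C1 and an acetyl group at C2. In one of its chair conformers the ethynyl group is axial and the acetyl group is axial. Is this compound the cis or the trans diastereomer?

trans

C1 and C2 have opposite parity, so their axial bonds point in opposite directions.
With opposite-parity carbons, two substituents on the same face are one axial and one equatorial; opposite faces give both axial or both equatorial.
Here the groups are axial/axial → opposite face → trans.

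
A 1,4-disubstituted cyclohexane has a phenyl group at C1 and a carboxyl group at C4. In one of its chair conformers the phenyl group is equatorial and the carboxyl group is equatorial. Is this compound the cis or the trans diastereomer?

trans

C1 and C4 have opposite parity, so their axial bonds point in opposite directions.
With opposite-parity carbons, two substituents on the same face are one axial and one equatorial; opposite faces give both axial or both equatorial.
Here the groups are equatorial/equatorial → opposite face → trans.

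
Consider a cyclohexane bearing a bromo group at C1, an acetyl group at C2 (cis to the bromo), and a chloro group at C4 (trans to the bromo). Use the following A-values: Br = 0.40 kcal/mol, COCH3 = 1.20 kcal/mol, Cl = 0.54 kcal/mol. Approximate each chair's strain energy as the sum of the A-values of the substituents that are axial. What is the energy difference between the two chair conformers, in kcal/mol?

0.26 kcal/mol

Chair I (bromo axial, acetyl equatorial, chloro axial): E = 0.94 kcal/mol.
Chair II (bromo equatorial, acetyl axial, chloro equatorial): E = 1.20 kcal/mol.
ΔE = 1.20 − 0.94 = 0.26 kcal/mol; chair I is more stable.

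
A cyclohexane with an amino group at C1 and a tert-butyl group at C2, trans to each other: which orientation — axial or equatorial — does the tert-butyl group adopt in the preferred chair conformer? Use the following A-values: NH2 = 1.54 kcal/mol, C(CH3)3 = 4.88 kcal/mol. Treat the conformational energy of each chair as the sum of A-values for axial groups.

equatorial

C1 and C2 have opposite parity, so for the trans isomer the two substituents are e,e in one chair and a,a in the other.
Chair I (amino axial, tert-butyl axial): E = 6.42 kcal/mol.
Chair II (amino equatorial, tert-butyl equatorial): E = 0.00 kcal/mol.
Chair II is the more stable (lower-energy) conformer, and in that chair the tert-butyl group is equatorial.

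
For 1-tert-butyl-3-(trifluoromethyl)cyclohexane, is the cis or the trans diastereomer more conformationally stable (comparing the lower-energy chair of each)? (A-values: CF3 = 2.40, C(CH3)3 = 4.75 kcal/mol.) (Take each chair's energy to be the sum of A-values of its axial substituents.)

cis

At 1,3 positions (parity same): cis → (e,e or a,a); trans → (a,e or e,a).
Best chair for cis: E = 0.00 kcal/mol; best chair for trans: E = 2.40 kcal/mol.
The cis isomer is lower by 2.40 kcal/mol.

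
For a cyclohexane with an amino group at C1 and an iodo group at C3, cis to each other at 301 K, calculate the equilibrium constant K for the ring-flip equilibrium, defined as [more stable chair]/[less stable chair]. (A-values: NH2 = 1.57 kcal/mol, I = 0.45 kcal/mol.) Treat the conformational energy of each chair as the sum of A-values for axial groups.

C1 and C3 have the same parity, so for the cis isomer the two substituents are e,e in one chair and a,a in the other.
Chair I (amino axial, iodo axial): E = 2.02 kcal/mol; chair II (amino equatorial, iodo equatorial): E = 0.00 kcal/mol.
ΔG = 2.02 kcal/mol between the two chairs.
K = exp(ΔG/RT) with R = 1.987×10⁻³ kcal mol⁻¹ K⁻¹ and T = 301 K gives K ≈ 29.3.

K ≈ 29.3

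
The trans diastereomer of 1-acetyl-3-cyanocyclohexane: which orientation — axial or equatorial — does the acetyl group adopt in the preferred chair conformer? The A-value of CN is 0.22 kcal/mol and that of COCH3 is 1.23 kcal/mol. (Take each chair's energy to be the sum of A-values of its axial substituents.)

equatorial

C1 and C3 have the same parity, so for the trans isomer the two substituents are one axial and one equatorial in each chair.
Chair I (cyano axial, acetyl equatorial): E = 0.22 kcal/mol.
Chair II (cyano equatorial, acetyl axial): E = 1.23 kcal/mol.
Chair I is the more stable (lower-energy) conformer, and in that chair the acetyl group is equatorial.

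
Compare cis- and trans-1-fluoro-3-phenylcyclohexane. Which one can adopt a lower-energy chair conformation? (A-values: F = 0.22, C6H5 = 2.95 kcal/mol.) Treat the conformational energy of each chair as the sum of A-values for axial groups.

At 1,3 positions (parity same): cis → (e,e or a,a); trans → (a,e or e,a).
Best chair for cis: E = 0.00 kcal/mol; best chair for trans: E = 0.22 kcal/mol.
The cis isomer is lower by 0.22 kcal/mol.

cis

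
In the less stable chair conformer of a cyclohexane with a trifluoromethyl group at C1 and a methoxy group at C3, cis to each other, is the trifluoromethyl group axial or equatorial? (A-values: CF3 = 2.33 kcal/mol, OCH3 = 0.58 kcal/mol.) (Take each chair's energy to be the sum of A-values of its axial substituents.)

C1 and C3 have the same parity, so for the cis isomer the two substituents are e,e in one chair and a,a in the other.
Chair I (trifluoromethyl axial, methoxy axial): E = 2.91 kcal/mol.
Chair II (trifluoromethyl equatorial, methoxy equatorial): E = 0.00 kcal/mol.
Chair I is the less stable (higher-energy) conformer, and in that chair the trifluoromethyl group is axial.

axial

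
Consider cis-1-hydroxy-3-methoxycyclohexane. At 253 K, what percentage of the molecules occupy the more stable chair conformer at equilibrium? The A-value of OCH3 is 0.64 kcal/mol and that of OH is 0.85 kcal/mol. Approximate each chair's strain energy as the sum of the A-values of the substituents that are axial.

95.1%

C1 and C3 have the same parity, so for the cis isomer the two substituents are e,e in one chair and a,a in the other.
Chair I (methoxy axial, hydroxyl axial): E = 1.49 kcal/mol; chair II (methoxy equatorial, hydroxyl equatorial): E = 0.00 kcal/mol.
ΔG = 1.49 kcal/mol between the two chairs.
K = exp(ΔG/RT) with R = 1.987×10⁻³ kcal mol⁻¹ K⁻¹ and T = 253 K gives K ≈ 19.4.
Fraction in the lower-energy chair = K/(K+1) = 95.1%.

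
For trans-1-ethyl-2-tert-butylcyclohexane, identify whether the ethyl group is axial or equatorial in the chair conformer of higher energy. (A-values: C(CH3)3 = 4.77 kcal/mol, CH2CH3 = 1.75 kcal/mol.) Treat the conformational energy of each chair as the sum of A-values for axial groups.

axial

C1 and C2 have opposite parity, so for the trans isomer the two substituents are e,e in one chair and a,a in the other.
Chair I (tert-butyl axial, ethyl axial): E = 6.52 kcal/mol.
Chair II (tert-butyl equatorial, ethyl equatorial): E = 0.00 kcal/mol.
Chair I is the less stable (higher-energy) conformer, and in that chair the ethyl group is axial.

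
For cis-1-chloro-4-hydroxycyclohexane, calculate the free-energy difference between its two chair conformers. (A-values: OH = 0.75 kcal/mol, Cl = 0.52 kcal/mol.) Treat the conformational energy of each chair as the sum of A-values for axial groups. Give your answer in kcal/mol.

C1 and C4 have opposite parity, so for the cis isomer the two substituents are one axial and one equatorial in each chair.
Chair I (hydroxyl axial, chloro equatorial): E = 0.75 kcal/mol.
Chair II (hydroxyl equatorial, chloro axial): E = 0.52 kcal/mol.
ΔE = 0.75 − 0.52 = 0.23 kcal/mol; chair II is more stable.

0.23 kcal/mol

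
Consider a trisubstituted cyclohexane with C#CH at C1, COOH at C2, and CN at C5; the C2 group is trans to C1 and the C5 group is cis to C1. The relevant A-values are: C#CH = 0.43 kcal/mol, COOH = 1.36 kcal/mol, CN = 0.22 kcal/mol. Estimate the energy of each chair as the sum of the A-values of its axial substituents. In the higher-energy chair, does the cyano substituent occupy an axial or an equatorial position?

axial

Chair I (ethynyl axial, carboxyl axial, cyano axial): E = 2.01 kcal/mol.
Chair II (ethynyl equatorial, carboxyl equatorial, cyano equatorial): E = 0.00 kcal/mol.
Chair I is the less stable (higher-energy) conformer, and in that chair the cyano group is axial.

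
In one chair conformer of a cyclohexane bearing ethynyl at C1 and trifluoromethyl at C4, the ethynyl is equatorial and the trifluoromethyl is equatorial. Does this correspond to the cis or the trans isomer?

C1 and C4 have opposite parity, so their axial bonds point in opposite directions.
With opposite-parity carbons, two substituents on the same face are one axial and one equatorial; opposite faces give both axial or both equatorial.
Here the groups are equatorial/equatorial → opposite face → trans.

trans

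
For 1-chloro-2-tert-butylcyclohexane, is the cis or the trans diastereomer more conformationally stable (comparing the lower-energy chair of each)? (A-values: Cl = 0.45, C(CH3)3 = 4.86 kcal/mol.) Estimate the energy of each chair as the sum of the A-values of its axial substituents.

At 1,2 positions (parity opposite): cis → (a,e or e,a); trans → (e,e or a,a).
Best chair for cis: E = 0.45 kcal/mol; best chair for trans: E = 0.00 kcal/mol.
The trans isomer is lower by 0.45 kcal/mol.

trans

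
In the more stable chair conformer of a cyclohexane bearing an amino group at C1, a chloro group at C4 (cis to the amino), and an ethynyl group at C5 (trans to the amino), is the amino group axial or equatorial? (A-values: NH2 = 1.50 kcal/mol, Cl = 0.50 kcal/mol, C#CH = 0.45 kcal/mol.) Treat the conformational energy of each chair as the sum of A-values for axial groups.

Chair I (amino axial, chloro equatorial, ethynyl equatorial): E = 1.50 kcal/mol.
Chair II (amino equatorial, chloro axial, ethynyl axial): E = 0.95 kcal/mol.
Chair II is the more stable (lower-energy) conformer, and in that chair the amino group is equatorial.

equatorial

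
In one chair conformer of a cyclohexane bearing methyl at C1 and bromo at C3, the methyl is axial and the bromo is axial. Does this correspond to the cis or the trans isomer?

cis

C1 and C3 have the same parity, so their axial bonds point in the same direction.
With same-parity carbons, two substituents on the same face are both axial or both equatorial; opposite faces give one of each.
Here the groups are axial/axial → same face → cis.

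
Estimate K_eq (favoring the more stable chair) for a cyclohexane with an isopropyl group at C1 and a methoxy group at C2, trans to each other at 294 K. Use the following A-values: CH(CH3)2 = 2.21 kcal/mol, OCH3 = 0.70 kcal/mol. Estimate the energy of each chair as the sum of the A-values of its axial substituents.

K ≈ 146

C1 and C2 have opposite parity, so for the trans isomer the two substituents are e,e in one chair and a,a in the other.
Chair I (isopropyl axial, methoxy axial): E = 2.91 kcal/mol; chair II (isopropyl equatorial, methoxy equatorial): E = 0.00 kcal/mol.
ΔG = 2.91 kcal/mol between the two chairs.
K = exp(ΔG/RT) with R = 1.987×10⁻³ kcal mol⁻¹ K⁻¹ and T = 294 K gives K ≈ 146.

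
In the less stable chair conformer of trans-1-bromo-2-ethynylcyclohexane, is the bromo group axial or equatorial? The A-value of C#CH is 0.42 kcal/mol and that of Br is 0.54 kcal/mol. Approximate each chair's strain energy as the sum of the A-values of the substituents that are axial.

C1 and C2 have opposite parity, so for the trans isomer the two substituents are e,e in one chair and a,a in the other.
Chair I (ethynyl axial, bromo axial): E = 0.96 kcal/mol.
Chair II (ethynyl equatorial, bromo equatorial): E = 0.00 kcal/mol.
Chair I is the less stable (higher-energy) conformer, and in that chair the bromo group is axial.

axial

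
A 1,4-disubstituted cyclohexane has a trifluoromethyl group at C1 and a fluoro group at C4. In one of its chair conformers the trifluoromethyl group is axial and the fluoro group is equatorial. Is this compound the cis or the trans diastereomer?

C1 and C4 have opposite parity, so their axial bonds point in opposite directions.
With opposite-parity carbons, two substituents on the same face are one axial and one equatorial; opposite faces give both axial or both equatorial.
Here the groups are axial/equatorial → same face → cis.

cis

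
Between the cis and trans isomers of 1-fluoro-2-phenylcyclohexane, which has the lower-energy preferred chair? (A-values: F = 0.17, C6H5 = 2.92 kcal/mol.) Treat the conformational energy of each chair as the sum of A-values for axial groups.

At 1,2 positions (parity opposite): cis → (a,e or e,a); trans → (e,e or a,a).
Best chair for cis: E = 0.17 kcal/mol; best chair for trans: E = 0.00 kcal/mol.
The trans isomer is lower by 0.17 kcal/mol.

trans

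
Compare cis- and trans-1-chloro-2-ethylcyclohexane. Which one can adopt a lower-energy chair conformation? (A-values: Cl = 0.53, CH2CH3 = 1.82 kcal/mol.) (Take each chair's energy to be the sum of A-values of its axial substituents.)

trans

At 1,2 positions (parity opposite): cis → (a,e or e,a); trans → (e,e or a,a).
Best chair for cis: E = 0.53 kcal/mol; best chair for trans: E = 0.00 kcal/mol.
The trans isomer is lower by 0.53 kcal/mol.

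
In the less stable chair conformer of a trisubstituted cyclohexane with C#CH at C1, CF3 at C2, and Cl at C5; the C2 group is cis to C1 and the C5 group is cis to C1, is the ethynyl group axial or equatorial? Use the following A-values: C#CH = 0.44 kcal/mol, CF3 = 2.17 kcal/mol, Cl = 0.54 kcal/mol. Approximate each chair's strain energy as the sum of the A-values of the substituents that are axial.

equatorial

Chair I (ethynyl axial, trifluoromethyl equatorial, chloro axial): E = 0.98 kcal/mol.
Chair II (ethynyl equatorial, trifluoromethyl axial, chloro equatorial): E = 2.17 kcal/mol.
Chair II is the less stable (higher-energy) conformer, and in that chair the ethynyl group is equatorial.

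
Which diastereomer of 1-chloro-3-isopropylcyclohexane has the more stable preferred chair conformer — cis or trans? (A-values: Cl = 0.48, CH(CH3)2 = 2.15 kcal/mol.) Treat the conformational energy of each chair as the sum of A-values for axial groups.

cis

At 1,3 positions (parity same): cis → (e,e or a,a); trans → (a,e or e,a).
Best chair for cis: E = 0.00 kcal/mol; best chair for trans: E = 0.48 kcal/mol.
The cis isomer is lower by 0.48 kcal/mol.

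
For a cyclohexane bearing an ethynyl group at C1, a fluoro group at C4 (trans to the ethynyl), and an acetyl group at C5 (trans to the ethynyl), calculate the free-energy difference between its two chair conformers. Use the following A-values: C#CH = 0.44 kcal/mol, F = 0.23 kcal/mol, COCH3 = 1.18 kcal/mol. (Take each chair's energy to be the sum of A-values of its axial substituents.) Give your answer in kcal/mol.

Chair I (ethynyl axial, fluoro axial, acetyl equatorial): E = 0.67 kcal/mol.
Chair II (ethynyl equatorial, fluoro equatorial, acetyl axial): E = 1.18 kcal/mol.
ΔE = 1.18 − 0.67 = 0.51 kcal/mol; chair I is more stable.

0.51 kcal/mol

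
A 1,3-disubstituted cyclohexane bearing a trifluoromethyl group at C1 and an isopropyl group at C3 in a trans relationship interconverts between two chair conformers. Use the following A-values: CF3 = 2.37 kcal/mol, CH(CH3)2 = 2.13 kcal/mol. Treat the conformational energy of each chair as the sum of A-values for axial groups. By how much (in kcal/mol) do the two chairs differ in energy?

C1 and C3 have the same parity, so for the trans isomer the two substituents are one axial and one equatorial in each chair.
Chair I (trifluoromethyl axial, isopropyl equatorial): E = 2.37 kcal/mol.
Chair II (trifluoromethyl equatorial, isopropyl axial): E = 2.13 kcal/mol.
ΔE = 2.37 − 2.13 = 0.24 kcal/mol; chair II is more stable.

0.24 kcal/mol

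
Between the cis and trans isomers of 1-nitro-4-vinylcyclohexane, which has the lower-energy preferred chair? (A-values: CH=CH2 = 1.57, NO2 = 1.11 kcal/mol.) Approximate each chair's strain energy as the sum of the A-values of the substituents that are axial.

trans

At 1,4 positions (parity opposite): cis → (a,e or e,a); trans → (e,e or a,a).
Best chair for cis: E = 1.11 kcal/mol; best chair for trans: E = 0.00 kcal/mol.
The trans isomer is lower by 1.11 kcal/mol.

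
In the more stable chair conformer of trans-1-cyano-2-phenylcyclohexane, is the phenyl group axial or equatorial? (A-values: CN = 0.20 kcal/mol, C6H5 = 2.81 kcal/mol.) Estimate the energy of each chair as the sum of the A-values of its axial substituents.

C1 and C2 have opposite parity, so for the trans isomer the two substituents are e,e in one chair and a,a in the other.
Chair I (cyano axial, phenyl axial): E = 3.01 kcal/mol.
Chair II (cyano equatorial, phenyl equatorial): E = 0.00 kcal/mol.
Chair II is the more stable (lower-energy) conformer, and in that chair the phenyl group is equatorial.

equatorial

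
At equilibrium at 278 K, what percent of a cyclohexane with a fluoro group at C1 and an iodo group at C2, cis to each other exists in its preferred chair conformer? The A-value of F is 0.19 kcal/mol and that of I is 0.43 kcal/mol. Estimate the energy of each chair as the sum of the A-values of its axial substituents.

C1 and C2 have opposite parity, so for the cis isomer the two substituents are one axial and one equatorial in each chair.
Chair I (fluoro axial, iodo equatorial): E = 0.19 kcal/mol; chair II (fluoro equatorial, iodo axial): E = 0.43 kcal/mol.
ΔG = 0.24 kcal/mol between the two chairs.
K = exp(ΔG/RT) with R = 1.987×10⁻³ kcal mol⁻¹ K⁻¹ and T = 278 K gives K ≈ 1.54.
Fraction in the lower-energy chair = K/(K+1) = 60.7%.

60.7%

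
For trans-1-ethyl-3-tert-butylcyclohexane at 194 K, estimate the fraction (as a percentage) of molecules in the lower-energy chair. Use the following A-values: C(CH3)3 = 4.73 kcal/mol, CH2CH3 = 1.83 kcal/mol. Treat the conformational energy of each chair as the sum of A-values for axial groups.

C1 and C3 have the same parity, so for the trans isomer the two substituents are one axial and one equatorial in each chair.
Chair I (tert-butyl axial, ethyl equatorial): E = 4.73 kcal/mol; chair II (tert-butyl equatorial, ethyl axial): E = 1.83 kcal/mol.
ΔG = 2.90 kcal/mol between the two chairs.
K = exp(ΔG/RT) with R = 1.987×10⁻³ kcal mol⁻¹ K⁻¹ and T = 194 K gives K ≈ 1.85e+03.
Fraction in the lower-energy chair = K/(K+1) = 99.9%.

99.9%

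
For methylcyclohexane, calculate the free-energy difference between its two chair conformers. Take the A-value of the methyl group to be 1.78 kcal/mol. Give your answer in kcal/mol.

A monosubstituted cyclohexane has one chair with the methyl group axial (E = A = 1.78 kcal/mol) and one with it equatorial (E = 0).
ΔE = 1.78 − 0 = 1.78 kcal/mol.

1.78 kcal/mol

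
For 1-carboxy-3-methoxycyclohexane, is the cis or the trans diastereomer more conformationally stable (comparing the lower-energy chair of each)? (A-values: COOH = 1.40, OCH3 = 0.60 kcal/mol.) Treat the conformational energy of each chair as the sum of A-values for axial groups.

cis

At 1,3 positions (parity same): cis → (e,e or a,a); trans → (a,e or e,a).
Best chair for cis: E = 0.00 kcal/mol; best chair for trans: E = 0.60 kcal/mol.
The cis isomer is lower by 0.60 kcal/mol.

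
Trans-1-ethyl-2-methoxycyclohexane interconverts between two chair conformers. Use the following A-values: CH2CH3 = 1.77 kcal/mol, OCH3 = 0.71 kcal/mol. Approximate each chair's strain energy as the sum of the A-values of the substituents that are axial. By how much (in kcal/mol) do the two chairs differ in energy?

2.48 kcal/mol

C1 and C2 have opposite parity, so for the trans isomer the two substituents are e,e in one chair and a,a in the other.
Chair I (ethyl axial, methoxy axial): E = 2.48 kcal/mol.
Chair II (ethyl equatorial, methoxy equatorial): E = 0.00 kcal/mol.
ΔE = 2.48 − 0.00 = 2.48 kcal/mol; chair II is more stable.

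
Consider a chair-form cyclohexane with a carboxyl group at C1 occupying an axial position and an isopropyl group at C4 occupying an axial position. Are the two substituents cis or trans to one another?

C1 and C4 have opposite parity, so their axial bonds point in opposite directions.
With opposite-parity carbons, two substituents on the same face are one axial and one equatorial; opposite faces give both axial or both equatorial.
Here the groups are axial/axial → opposite face → trans.

trans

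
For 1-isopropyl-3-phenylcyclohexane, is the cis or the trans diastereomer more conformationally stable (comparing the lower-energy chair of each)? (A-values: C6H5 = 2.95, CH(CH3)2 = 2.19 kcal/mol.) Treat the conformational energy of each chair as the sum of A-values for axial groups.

cis

At 1,3 positions (parity same): cis → (e,e or a,a); trans → (a,e or e,a).
Best chair for cis: E = 0.00 kcal/mol; best chair for trans: E = 2.19 kcal/mol.
The cis isomer is lower by 2.19 kcal/mol.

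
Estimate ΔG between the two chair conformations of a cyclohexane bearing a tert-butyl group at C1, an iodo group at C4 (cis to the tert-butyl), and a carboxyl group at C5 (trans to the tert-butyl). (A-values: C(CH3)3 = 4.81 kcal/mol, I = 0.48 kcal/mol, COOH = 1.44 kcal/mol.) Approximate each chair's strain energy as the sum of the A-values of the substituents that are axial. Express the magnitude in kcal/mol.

2.89 kcal/mol

Chair I (tert-butyl axial, iodo equatorial, carboxyl equatorial): E = 4.81 kcal/mol.
Chair II (tert-butyl equatorial, iodo axial, carboxyl axial): E = 1.92 kcal/mol.
ΔE = 4.81 − 1.92 = 2.89 kcal/mol; chair II is more stable.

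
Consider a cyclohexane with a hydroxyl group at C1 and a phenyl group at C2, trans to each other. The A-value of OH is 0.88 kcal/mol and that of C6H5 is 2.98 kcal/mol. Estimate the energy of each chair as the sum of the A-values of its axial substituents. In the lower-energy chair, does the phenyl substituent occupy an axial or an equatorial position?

equatorial

C1 and C2 have opposite parity, so for the trans isomer the two substituents are e,e in one chair and a,a in the other.
Chair I (hydroxyl axial, phenyl axial): E = 3.86 kcal/mol.
Chair II (hydroxyl equatorial, phenyl equatorial): E = 0.00 kcal/mol.
Chair II is the more stable (lower-energy) conformer, and in that chair the phenyl group is equatorial.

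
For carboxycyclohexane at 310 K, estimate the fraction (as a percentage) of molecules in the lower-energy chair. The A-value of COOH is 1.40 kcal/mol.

90.7%

One chair has the carboxyl group axial (E = 1.40 kcal/mol) and the other has it equatorial (E = 0).
ΔG = 1.40 kcal/mol between the two chairs.
K = exp(ΔG/RT) with R = 1.987×10⁻³ kcal mol⁻¹ K⁻¹ and T = 310 K gives K ≈ 9.71.
Fraction in the lower-energy chair = K/(K+1) = 90.7%.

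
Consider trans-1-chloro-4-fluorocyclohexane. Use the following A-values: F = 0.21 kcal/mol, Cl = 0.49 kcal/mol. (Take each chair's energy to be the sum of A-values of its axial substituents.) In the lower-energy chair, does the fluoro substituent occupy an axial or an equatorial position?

C1 and C4 have opposite parity, so for the trans isomer the two substituents are e,e in one chair and a,a in the other.
Chair I (fluoro axial, chloro axial): E = 0.70 kcal/mol.
Chair II (fluoro equatorial, chloro equatorial): E = 0.00 kcal/mol.
Chair II is the more stable (lower-energy) conformer, and in that chair the fluoro group is equatorial.

equatorial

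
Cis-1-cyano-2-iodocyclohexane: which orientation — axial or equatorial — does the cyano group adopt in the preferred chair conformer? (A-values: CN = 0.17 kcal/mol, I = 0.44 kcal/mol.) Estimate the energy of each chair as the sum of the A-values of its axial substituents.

axial

C1 and C2 have opposite parity, so for the cis isomer the two substituents are one axial and one equatorial in each chair.
Chair I (cyano axial, iodo equatorial): E = 0.17 kcal/mol.
Chair II (cyano equatorial, iodo axial): E = 0.44 kcal/mol.
Chair I is the more stable (lower-energy) conformer, and in that chair the cyano group is axial.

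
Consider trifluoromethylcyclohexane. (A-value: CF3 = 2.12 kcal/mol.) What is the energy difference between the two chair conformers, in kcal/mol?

A monosubstituted cyclohexane has one chair with the trifluoromethyl group axial (E = A = 2.12 kcal/mol) and one with it equatorial (E = 0).
ΔE = 2.12 − 0 = 2.12 kcal/mol.

2.12 kcal/mol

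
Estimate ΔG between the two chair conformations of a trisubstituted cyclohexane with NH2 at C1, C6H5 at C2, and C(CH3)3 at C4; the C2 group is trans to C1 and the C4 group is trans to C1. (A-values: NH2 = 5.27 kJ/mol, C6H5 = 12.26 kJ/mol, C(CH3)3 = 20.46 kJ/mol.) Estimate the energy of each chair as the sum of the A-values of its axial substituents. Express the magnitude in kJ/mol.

Chair I (amino axial, phenyl axial, tert-butyl axial): E = 37.99 kJ/mol.
Chair II (amino equatorial, phenyl equatorial, tert-butyl equatorial): E = 0.00 kJ/mol.
ΔE = 37.99 − 0.00 = 37.99 kJ/mol; chair II is more stable.

37.99 kJ/mol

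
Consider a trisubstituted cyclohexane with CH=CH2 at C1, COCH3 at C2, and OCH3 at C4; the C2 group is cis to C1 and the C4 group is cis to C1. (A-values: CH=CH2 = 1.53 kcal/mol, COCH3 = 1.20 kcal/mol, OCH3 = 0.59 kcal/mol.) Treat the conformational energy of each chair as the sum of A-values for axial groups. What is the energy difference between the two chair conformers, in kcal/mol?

Chair I (vinyl axial, acetyl equatorial, methoxy equatorial): E = 1.53 kcal/mol.
Chair II (vinyl equatorial, acetyl axial, methoxy axial): E = 1.79 kcal/mol.
ΔE = 1.79 − 1.53 = 0.26 kcal/mol; chair I is more stable.

0.26 kcal/mol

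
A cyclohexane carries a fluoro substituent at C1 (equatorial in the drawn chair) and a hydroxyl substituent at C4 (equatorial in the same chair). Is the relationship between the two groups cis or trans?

trans

C1 and C4 have opposite parity, so their axial bonds point in opposite directions.
With opposite-parity carbons, two substituents on the same face are one axial and one equatorial; opposite faces give both axial or both equatorial.
Here the groups are equatorial/equatorial → opposite face → trans.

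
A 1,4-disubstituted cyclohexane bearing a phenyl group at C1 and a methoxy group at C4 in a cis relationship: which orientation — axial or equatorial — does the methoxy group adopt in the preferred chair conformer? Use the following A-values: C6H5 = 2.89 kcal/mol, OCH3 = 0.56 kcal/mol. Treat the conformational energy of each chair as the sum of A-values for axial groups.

C1 and C4 have opposite parity, so for the cis isomer the two substituents are one axial and one equatorial in each chair.
Chair I (phenyl axial, methoxy equatorial): E = 2.89 kcal/mol.
Chair II (phenyl equatorial, methoxy axial): E = 0.56 kcal/mol.
Chair II is the more stable (lower-energy) conformer, and in that chair the methoxy group is axial.

axial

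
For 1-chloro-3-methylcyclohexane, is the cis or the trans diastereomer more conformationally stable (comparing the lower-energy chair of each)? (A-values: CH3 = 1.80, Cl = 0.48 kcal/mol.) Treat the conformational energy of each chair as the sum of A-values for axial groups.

At 1,3 positions (parity same): cis → (e,e or a,a); trans → (a,e or e,a).
Best chair for cis: E = 0.00 kcal/mol; best chair for trans: E = 0.48 kcal/mol.
The cis isomer is lower by 0.48 kcal/mol.

cis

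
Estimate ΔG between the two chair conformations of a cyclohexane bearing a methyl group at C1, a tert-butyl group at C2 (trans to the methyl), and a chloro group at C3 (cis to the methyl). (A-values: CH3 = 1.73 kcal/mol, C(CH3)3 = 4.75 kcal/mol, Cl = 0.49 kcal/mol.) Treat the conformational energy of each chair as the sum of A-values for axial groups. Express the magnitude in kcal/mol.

Chair I (methyl axial, tert-butyl axial, chloro axial): E = 6.97 kcal/mol.
Chair II (methyl equatorial, tert-butyl equatorial, chloro equatorial): E = 0.00 kcal/mol.
ΔE = 6.97 − 0.00 = 6.97 kcal/mol; chair II is more stable.

6.97 kcal/mol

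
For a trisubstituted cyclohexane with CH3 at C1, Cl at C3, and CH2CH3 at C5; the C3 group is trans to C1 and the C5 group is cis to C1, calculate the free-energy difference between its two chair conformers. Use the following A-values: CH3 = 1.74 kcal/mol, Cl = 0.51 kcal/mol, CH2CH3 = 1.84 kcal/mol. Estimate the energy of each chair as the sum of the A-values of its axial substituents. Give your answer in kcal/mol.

3.07 kcal/mol

Chair I (methyl axial, chloro equatorial, ethyl axial): E = 3.58 kcal/mol.
Chair II (methyl equatorial, chloro axial, ethyl equatorial): E = 0.51 kcal/mol.
ΔE = 3.58 − 0.51 = 3.07 kcal/mol; chair II is more stable.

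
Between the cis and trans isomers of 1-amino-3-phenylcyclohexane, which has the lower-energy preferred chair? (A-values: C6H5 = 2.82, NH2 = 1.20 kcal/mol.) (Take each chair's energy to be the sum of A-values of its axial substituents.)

cis

At 1,3 positions (parity same): cis → (e,e or a,a); trans → (a,e or e,a).
Best chair for cis: E = 0.00 kcal/mol; best chair for trans: E = 1.20 kcal/mol.
The cis isomer is lower by 1.20 kcal/mol.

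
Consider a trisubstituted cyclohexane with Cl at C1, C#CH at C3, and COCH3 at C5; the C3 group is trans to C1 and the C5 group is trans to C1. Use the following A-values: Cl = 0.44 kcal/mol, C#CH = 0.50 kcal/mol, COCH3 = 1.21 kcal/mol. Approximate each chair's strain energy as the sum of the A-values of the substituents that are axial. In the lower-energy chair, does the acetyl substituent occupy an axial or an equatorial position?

equatorial

Chair I (chloro axial, ethynyl equatorial, acetyl equatorial): E = 0.44 kcal/mol.
Chair II (chloro equatorial, ethynyl axial, acetyl axial): E = 1.71 kcal/mol.
Chair I is the more stable (lower-energy) conformer, and in that chair the acetyl group is equatorial.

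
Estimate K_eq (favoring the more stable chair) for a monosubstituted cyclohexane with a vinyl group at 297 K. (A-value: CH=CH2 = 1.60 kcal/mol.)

K ≈ 15.0

One chair has the vinyl group axial (E = 1.60 kcal/mol) and the other has it equatorial (E = 0).
ΔG = 1.60 kcal/mol between the two chairs.
K = exp(ΔG/RT) with R = 1.987×10⁻³ kcal mol⁻¹ K⁻¹ and T = 297 K gives K ≈ 15.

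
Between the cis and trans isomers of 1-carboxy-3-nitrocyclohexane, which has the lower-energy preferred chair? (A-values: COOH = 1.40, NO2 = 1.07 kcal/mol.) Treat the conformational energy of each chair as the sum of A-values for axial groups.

At 1,3 positions (parity same): cis → (e,e or a,a); trans → (a,e or e,a).
Best chair for cis: E = 0.00 kcal/mol; best chair for trans: E = 1.07 kcal/mol.
The cis isomer is lower by 1.07 kcal/mol.

cis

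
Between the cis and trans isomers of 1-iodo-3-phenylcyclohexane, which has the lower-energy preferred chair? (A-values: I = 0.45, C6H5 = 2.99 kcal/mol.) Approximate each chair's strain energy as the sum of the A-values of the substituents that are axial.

cis

At 1,3 positions (parity same): cis → (e,e or a,a); trans → (a,e or e,a).
Best chair for cis: E = 0.00 kcal/mol; best chair for trans: E = 0.45 kcal/mol.
The cis isomer is lower by 0.45 kcal/mol.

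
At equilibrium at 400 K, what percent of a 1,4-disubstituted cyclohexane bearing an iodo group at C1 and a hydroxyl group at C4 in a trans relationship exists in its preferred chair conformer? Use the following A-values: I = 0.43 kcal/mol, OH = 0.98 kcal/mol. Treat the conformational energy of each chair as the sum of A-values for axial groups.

C1 and C4 have opposite parity, so for the trans isomer the two substituents are e,e in one chair and a,a in the other.
Chair I (iodo axial, hydroxyl axial): E = 1.41 kcal/mol; chair II (iodo equatorial, hydroxyl equatorial): E = 0.00 kcal/mol.
ΔG = 1.41 kcal/mol between the two chairs.
K = exp(ΔG/RT) with R = 1.987×10⁻³ kcal mol⁻¹ K⁻¹ and T = 400 K gives K ≈ 5.89.
Fraction in the lower-energy chair = K/(K+1) = 85.5%.

85.5%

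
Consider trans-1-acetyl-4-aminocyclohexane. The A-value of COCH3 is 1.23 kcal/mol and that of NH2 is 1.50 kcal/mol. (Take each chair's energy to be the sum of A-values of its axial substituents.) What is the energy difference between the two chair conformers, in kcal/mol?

C1 and C4 have opposite parity, so for the trans isomer the two substituents are e,e in one chair and a,a in the other.
Chair I (acetyl axial, amino axial): E = 2.73 kcal/mol.
Chair II (acetyl equatorial, amino equatorial): E = 0.00 kcal/mol.
ΔE = 2.73 − 0.00 = 2.73 kcal/mol; chair II is more stable.

2.73 kcal/mol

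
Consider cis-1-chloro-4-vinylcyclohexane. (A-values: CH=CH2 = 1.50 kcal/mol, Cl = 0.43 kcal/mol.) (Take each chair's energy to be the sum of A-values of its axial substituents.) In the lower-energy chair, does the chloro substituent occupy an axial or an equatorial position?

axial

C1 and C4 have opposite parity, so for the cis isomer the two substituents are one axial and one equatorial in each chair.
Chair I (vinyl axial, chloro equatorial): E = 1.50 kcal/mol.
Chair II (vinyl equatorial, chloro axial): E = 0.43 kcal/mol.
Chair II is the more stable (lower-energy) conformer, and in that chair the chloro group is axial.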